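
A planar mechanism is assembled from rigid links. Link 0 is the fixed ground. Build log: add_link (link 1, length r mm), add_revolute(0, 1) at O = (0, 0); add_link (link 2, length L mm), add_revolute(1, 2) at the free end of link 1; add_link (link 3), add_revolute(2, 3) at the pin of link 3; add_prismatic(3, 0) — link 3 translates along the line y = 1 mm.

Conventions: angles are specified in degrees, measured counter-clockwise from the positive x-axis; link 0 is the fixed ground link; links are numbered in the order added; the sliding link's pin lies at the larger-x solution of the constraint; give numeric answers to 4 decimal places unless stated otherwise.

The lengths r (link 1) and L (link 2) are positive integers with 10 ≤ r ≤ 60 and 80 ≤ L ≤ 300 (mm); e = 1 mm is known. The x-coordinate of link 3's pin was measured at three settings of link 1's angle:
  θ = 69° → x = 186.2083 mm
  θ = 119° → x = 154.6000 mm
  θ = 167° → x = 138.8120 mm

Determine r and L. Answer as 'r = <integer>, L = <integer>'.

constraint per measurement: (x − r cos θ)² + (r sin θ − e)² = L²
subtracting the θ₁ and θ₂ equations cancels the r² and L² terms:
r = (x₁² − x₂²) / (2[(x₁cos θ₁ + e sin θ₁) − (x₂cos θ₂ + e sin θ₂)]) = 38.0000 → r = 38
L² = (x₁ − r cos θ₁)² + (r sin θ₁ − e)² = 30976.0163 → L = 176.0000 → L = 176
check at θ₃=167°: x = 138.8120 (printed 138.8120) ✓

r = 38, L = 176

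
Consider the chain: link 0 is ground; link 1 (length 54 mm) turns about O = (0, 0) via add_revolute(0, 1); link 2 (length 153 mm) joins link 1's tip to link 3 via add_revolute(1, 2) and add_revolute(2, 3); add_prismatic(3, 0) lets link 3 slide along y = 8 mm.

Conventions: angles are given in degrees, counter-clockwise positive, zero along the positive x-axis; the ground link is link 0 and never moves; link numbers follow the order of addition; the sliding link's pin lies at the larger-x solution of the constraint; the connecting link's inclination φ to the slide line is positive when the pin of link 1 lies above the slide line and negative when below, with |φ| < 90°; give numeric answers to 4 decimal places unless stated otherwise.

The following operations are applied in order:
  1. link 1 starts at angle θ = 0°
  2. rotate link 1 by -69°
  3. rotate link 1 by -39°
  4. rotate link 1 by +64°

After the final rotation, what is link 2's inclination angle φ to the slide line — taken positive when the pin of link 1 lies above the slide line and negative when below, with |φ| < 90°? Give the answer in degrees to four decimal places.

geometry: r = 54 mm, L = 153 mm, e = 8 mm; θ starts at 0°
rotate link 1 by -69°: θ ← 0° -69° = -69°
rotate link 1 by -39°: θ ← -69° -39° = -108°
rotate link 1 by +64°: θ ← -108° +64° = -44°
h = r sin θ − e = -37.511552 − 8 = -45.511552
sin φ = h / L = -45.511552 / 153 = -0.29746112
φ = arcsin(-0.29746112) = -17.305176°

-17.3052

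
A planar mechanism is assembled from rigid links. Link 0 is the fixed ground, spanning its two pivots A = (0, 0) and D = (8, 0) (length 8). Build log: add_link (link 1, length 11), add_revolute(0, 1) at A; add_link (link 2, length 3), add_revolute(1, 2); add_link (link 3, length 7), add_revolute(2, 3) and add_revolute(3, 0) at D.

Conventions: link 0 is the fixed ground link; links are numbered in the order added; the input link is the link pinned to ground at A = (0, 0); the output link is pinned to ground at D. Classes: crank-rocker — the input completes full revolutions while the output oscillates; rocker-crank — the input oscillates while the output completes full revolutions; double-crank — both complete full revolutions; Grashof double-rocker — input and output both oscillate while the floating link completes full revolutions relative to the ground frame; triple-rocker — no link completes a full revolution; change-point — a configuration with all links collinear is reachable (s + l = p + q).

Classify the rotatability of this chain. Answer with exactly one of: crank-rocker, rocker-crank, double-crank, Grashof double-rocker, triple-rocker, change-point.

lengths: ground=8, input=11, coupler=3, output=7
sorted: s=3 (shortest), l=11 (longest), p+q=15
s + l = 14 vs p + q = 15
s + l < p + q (Grashof) with shortest = coupler link → Grashof double-rocker

Grashof double-rocker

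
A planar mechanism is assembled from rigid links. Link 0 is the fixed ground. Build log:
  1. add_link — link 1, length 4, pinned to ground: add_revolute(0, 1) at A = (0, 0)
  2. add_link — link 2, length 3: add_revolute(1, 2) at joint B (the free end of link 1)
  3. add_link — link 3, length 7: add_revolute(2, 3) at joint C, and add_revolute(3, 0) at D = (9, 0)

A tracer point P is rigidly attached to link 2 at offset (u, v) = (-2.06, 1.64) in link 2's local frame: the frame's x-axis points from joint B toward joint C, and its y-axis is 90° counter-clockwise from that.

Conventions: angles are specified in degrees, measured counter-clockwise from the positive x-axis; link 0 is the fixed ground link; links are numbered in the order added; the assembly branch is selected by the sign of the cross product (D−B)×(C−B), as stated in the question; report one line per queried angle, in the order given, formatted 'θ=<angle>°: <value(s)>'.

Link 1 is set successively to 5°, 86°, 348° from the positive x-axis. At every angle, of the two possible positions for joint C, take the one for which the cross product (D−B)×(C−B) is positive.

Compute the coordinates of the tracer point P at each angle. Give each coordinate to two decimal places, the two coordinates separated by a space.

A=(0,0), D=(9.00,0)
θ=5°: B = A + 4.00·(cos5°, sin5°) = (3.9848, 0.3486)
θ=5°: |BD| = 5.0273
θ=5°: circle(B,3.00) ∩ circle(D,7.00): a=-1.4646, h=2.6182
θ=5°:   candidates: C₊=(2.7053,3.0621) cross=13.163; C₋=(2.3421,-2.1617) cross=-13.163
θ=5°:   branch + wants cross > 0 → take C=(2.7053,3.0621) (cross=13.163)
θ=5°: ex = (C−B)/|BC| = (-0.4265,0.9045); ey = (-0.9045,-0.4265)
θ=5°: P = B + -2.06·ex + 1.64·ey = (3.3800,-2.2141)
θ=86°: B = A + 4.00·(cos86°, sin86°) = (0.2790, 3.9903)
θ=86°: |BD| = 9.5905
θ=86°: circle(B,3.00) ∩ circle(D,7.00): a=2.7098, h=1.2871
θ=86°:   candidates: C₊=(3.2787,4.0332) cross=12.344; C₋=(2.2077,1.6923) cross=-12.344
θ=86°:   branch + wants cross > 0 → take C=(3.2787,4.0332) (cross=12.344)
θ=86°: ex = (C−B)/|BC| = (0.9999,0.0143); ey = (-0.0143,0.9999)
θ=86°: P = B + -2.06·ex + 1.64·ey = (-1.8043,5.6006)
θ=348°: B = A + 4.00·(cos348°, sin348°) = (3.9126, -0.8316)
θ=348°: |BD| = 5.1549
θ=348°: circle(B,3.00) ∩ circle(D,7.00): a=-1.3023, h=2.7026
θ=348°:   candidates: C₊=(2.1913,1.6254) cross=13.932; C₋=(3.0634,-3.7089) cross=-13.932
θ=348°:   branch + wants cross > 0 → take C=(2.1913,1.6254) (cross=13.932)
θ=348°: ex = (C−B)/|BC| = (-0.5738,0.8190); ey = (-0.8190,-0.5738)
θ=348°: P = B + -2.06·ex + 1.64·ey = (3.7513,-3.4598)

θ=5°: 3.38 -2.21
θ=86°: -1.80 5.60
θ=348°: 3.75 -3.46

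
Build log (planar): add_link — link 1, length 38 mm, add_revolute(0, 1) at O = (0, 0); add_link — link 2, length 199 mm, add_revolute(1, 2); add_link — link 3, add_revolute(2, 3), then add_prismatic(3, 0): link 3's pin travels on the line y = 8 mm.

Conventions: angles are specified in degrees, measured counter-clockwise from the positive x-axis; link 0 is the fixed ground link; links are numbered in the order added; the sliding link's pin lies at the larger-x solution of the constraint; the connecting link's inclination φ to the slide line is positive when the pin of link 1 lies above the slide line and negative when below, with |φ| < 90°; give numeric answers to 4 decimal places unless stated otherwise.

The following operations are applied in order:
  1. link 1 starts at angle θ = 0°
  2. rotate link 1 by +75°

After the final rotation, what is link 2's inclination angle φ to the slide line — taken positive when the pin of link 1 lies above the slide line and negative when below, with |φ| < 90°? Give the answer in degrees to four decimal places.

geometry: r = 38 mm, L = 199 mm, e = 8 mm; θ starts at 0°
rotate link 1 by +75°: θ ← 0° +75° = 75°
h = r sin θ − e = 36.705181 − 8 = 28.705181
sin φ = h / L = 28.705181 / 199 = 0.14424714
φ = arcsin(0.14424714) = 8.293685°

8.2937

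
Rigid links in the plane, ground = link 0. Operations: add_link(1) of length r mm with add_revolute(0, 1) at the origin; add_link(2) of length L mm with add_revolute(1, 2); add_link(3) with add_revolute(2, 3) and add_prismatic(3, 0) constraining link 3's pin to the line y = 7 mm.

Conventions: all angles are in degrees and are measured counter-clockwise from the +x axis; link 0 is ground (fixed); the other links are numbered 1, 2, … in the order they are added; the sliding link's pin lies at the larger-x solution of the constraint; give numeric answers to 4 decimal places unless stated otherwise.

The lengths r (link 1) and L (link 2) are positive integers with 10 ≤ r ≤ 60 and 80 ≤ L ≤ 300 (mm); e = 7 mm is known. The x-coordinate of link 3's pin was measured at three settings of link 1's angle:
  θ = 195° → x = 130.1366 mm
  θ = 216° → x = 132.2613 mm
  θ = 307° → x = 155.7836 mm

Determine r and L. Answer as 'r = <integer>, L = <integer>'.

constraint per measurement: (x − r cos θ)² + (r sin θ − e)² = L²
subtracting the θ₁ and θ₂ equations cancels the r² and L² terms:
r = (x₁² − x₂²) / (2[(x₁cos θ₁ + e sin θ₁) − (x₂cos θ₂ + e sin θ₂)]) = 16.9996 → r = 17
L² = (x₁ − r cos θ₁)² + (r sin θ₁ − e)² = 21609.0119 → L = 147.0000 → L = 147
check at θ₃=307°: x = 155.7836 (printed 155.7836) ✓

r = 17, L = 147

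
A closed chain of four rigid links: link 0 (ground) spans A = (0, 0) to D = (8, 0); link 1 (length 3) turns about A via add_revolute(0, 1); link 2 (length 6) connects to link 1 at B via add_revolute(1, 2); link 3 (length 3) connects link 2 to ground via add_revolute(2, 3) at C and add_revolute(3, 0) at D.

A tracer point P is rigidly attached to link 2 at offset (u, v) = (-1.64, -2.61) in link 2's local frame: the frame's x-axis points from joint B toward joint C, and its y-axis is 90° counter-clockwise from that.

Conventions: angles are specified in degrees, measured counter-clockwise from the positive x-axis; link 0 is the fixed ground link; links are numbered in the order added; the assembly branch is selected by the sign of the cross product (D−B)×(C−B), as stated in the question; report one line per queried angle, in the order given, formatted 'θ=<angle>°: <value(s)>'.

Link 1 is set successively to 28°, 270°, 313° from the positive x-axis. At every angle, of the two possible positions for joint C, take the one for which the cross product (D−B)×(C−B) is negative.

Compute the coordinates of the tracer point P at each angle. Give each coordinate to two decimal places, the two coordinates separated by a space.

A=(0,0), D=(8.00,0)
θ=28°: B = A + 3.00·(cos28°, sin28°) = (2.6488, 1.4084)
θ=28°: |BD| = 5.5334
θ=28°: circle(B,6.00) ∩ circle(D,3.00): a=5.2064, h=2.9821
θ=28°:   candidates: C₊=(8.4428,2.9671) cross=16.501; C₋=(6.9248,-2.8007) cross=-16.501
θ=28°:   branch - wants cross < 0 → take C=(6.9248,-2.8007) (cross=-16.501)
θ=28°: ex = (C−B)/|BC| = (0.7127,-0.7015); ey = (0.7015,0.7127)
θ=28°: P = B + -1.64·ex + -2.61·ey = (-0.3509,0.6989)
θ=270°: B = A + 3.00·(cos270°, sin270°) = (-0.0000, -3.0000)
θ=270°: |BD| = 8.5440
θ=270°: circle(B,6.00) ∩ circle(D,3.00): a=5.8521, h=1.3242
θ=270°:   candidates: C₊=(5.0145,0.2947) cross=11.314; C₋=(5.9444,-2.1851) cross=-11.314
θ=270°:   branch - wants cross < 0 → take C=(5.9444,-2.1851) (cross=-11.314)
θ=270°: ex = (C−B)/|BC| = (0.9907,0.1358); ey = (-0.1358,0.9907)
θ=270°: P = B + -1.64·ex + -2.61·ey = (-1.2703,-5.8086)
θ=313°: B = A + 3.00·(cos313°, sin313°) = (2.0460, -2.1941)
θ=313°: |BD| = 6.3454
θ=313°: circle(B,6.00) ∩ circle(D,3.00): a=5.3002, h=2.8120
θ=313°:   candidates: C₊=(6.0470,2.2772) cross=17.844; C₋=(7.9916,-3.0000) cross=-17.844
θ=313°:   branch - wants cross < 0 → take C=(7.9916,-3.0000) (cross=-17.844)
θ=313°: ex = (C−B)/|BC| = (0.9909,-0.1343); ey = (0.1343,0.9909)
θ=313°: P = B + -1.64·ex + -2.61·ey = (0.0703,-4.5601)

θ=28°: -0.35 0.70
θ=270°: -1.27 -5.81
θ=313°: 0.07 -4.56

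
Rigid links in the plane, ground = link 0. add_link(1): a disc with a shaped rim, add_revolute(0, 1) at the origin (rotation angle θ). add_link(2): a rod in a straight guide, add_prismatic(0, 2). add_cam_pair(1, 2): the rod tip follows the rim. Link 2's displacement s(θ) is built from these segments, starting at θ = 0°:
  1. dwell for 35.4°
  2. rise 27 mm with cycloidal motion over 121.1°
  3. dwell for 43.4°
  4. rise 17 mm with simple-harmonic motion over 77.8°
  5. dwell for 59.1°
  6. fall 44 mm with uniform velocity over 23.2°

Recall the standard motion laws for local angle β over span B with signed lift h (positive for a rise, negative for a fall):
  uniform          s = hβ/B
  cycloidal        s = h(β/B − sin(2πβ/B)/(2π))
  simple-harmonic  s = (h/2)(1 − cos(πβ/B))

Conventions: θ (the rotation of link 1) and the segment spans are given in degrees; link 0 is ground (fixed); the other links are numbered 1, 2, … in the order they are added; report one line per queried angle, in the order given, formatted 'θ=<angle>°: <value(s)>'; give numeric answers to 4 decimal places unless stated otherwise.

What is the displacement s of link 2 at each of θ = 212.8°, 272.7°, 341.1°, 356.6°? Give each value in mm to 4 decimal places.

segment 1 (0° to 35.4°, dwell): s unchanged at 0.0000
segment 2 (35.4° to 156.5°, cycloidal, h = 27) is passed completely: s = 0.0000 + (27) = 27.0000
segment 3 (156.5° to 199.9°, dwell): s unchanged at 27.0000
θ = 212.8° falls in segment 4 (199.9° to 277.7°, simple-harmonic, h = 17): β = 212.8 − 199.9 = 12.9°, B = 77.8°; Δs = 17/2·(1 − cos(π·0.1658)) = 1.1274; s = 27.0000 + 1.1274 = 28.1274
θ = 272.7° falls in segment 4 (199.9° to 277.7°, simple-harmonic, h = 17): β = 272.7 − 199.9 = 72.8°, B = 77.8°; Δs = 17/2·(1 − cos(π·0.9357)) = 16.8273; s = 27.0000 + 16.8273 = 43.8273
segment 4 (199.9° to 277.7°, simple-harmonic, h = 17) is passed completely: s = 27.0000 + (17) = 44.0000
segment 5 (277.7° to 336.8°, dwell): s unchanged at 44.0000
θ = 341.1° falls in segment 6 (336.8° to 360°, uniform, h = -44): β = 341.1 − 336.8 = 4.3°, B = 23.2°; Δs = -44·4.3/23.2 = -8.1552; s = 44.0000 − 8.1552 = 35.8448
θ = 356.6° falls in segment 6 (336.8° to 360°, uniform, h = -44): β = 356.6 − 336.8 = 19.8°, B = 23.2°; Δs = -44·19.8/23.2 = -37.5517; s = 44.0000 − 37.5517 = 6.4483

θ=212.8°: 28.1274
θ=272.7°: 43.8273
θ=341.1°: 35.8448
θ=356.6°: 6.4483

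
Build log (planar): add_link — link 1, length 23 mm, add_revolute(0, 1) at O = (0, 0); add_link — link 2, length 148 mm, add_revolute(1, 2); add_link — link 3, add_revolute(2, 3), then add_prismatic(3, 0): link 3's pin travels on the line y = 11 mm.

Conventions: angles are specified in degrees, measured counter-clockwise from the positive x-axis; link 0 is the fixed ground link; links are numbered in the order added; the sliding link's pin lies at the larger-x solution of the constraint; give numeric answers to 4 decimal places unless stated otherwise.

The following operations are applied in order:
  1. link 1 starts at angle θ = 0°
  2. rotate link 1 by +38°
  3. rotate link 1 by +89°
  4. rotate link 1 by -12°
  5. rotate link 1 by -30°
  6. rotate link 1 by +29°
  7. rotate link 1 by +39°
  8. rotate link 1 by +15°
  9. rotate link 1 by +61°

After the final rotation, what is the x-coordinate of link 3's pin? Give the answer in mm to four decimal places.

geometry: r = 23 mm, L = 148 mm, e = 11 mm; θ starts at 0°
rotate link 1 by +38°: θ ← 0° +38° = 38°
rotate link 1 by +89°: θ ← 38° +89° = 127°
rotate link 1 by -12°: θ ← 127° -12° = 115°
rotate link 1 by -30°: θ ← 115° -30° = 85°
rotate link 1 by +29°: θ ← 85° +29° = 114°
rotate link 1 by +39°: θ ← 114° +39° = 153°
rotate link 1 by +15°: θ ← 153° +15° = 168°
rotate link 1 by +61°: θ ← 168° +61° = 229°
crank pin P = (r cos θ, r sin θ) = (-15.089358, -17.358320)
h = r sin θ − e = -17.358320 − 11 = -28.358320
x = r cos θ + √(L² − h²) = -15.089358 + 145.257722 = 130.168364

130.1684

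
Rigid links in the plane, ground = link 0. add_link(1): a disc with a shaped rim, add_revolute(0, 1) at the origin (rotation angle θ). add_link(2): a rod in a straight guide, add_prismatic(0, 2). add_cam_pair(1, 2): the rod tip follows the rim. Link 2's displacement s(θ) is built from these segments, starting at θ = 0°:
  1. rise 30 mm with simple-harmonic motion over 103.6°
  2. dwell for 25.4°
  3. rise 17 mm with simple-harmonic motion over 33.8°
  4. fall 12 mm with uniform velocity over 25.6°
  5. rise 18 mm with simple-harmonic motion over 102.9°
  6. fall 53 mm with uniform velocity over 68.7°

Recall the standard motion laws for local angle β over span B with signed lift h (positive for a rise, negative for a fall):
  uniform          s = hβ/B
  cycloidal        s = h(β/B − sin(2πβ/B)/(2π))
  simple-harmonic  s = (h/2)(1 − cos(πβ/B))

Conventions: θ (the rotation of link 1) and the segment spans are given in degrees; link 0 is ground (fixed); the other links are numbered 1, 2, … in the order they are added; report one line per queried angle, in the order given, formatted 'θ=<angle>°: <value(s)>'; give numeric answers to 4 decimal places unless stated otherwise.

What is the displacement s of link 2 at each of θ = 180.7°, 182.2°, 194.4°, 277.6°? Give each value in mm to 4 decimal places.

segment 1 (0° to 103.6°, simple-harmonic, h = 30) is passed completely: s = 0.0000 + (30) = 30.0000
segment 2 (103.6° to 129°, dwell): s unchanged at 30.0000
segment 3 (129° to 162.8°, simple-harmonic, h = 17) is passed completely: s = 30.0000 + (17) = 47.0000
θ = 180.7° falls in segment 4 (162.8° to 188.4°, uniform, h = -12): β = 180.7 − 162.8 = 17.9°, B = 25.6°; Δs = -12·17.9/25.6 = -8.3906; s = 47.0000 − 8.3906 = 38.6094
θ = 182.2° falls in segment 4 (162.8° to 188.4°, uniform, h = -12): β = 182.2 − 162.8 = 19.4°, B = 25.6°; Δs = -12·19.4/25.6 = -9.0937; s = 47.0000 − 9.0937 = 37.9063
segment 4 (162.8° to 188.4°, uniform, h = -12) is passed completely: s = 47.0000 + (-12) = 35.0000
θ = 194.4° falls in segment 5 (188.4° to 291.3°, simple-harmonic, h = 18): β = 194.4 − 188.4 = 6°, B = 102.9°; Δs = 18/2·(1 − cos(π·0.0583)) = 0.1506; s = 35.0000 + 0.1506 = 35.1506
θ = 277.6° falls in segment 5 (188.4° to 291.3°, simple-harmonic, h = 18): β = 277.6 − 188.4 = 89.2°, B = 102.9°; Δs = 18/2·(1 − cos(π·0.8669)) = 17.2241; s = 35.0000 + 17.2241 = 52.2241

θ=180.7°: 38.6094
θ=182.2°: 37.9063
θ=194.4°: 35.1506
θ=277.6°: 52.2241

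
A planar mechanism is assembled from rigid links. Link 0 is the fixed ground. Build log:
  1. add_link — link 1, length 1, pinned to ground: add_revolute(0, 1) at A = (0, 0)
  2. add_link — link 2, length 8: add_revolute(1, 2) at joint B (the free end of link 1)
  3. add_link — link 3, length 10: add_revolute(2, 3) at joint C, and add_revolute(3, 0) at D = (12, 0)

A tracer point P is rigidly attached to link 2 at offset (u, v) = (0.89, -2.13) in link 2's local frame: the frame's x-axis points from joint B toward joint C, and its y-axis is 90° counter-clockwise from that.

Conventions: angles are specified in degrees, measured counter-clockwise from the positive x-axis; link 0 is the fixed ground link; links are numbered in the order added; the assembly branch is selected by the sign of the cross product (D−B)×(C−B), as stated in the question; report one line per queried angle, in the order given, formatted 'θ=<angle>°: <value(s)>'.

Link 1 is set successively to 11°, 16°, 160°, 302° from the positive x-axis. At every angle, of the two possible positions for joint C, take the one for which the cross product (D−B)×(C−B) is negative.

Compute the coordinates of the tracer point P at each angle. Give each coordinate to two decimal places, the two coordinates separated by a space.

A=(0,0), D=(12.00,0)
θ=11°: B = A + 1.00·(cos11°, sin11°) = (0.9816, 0.1908)
θ=11°: |BD| = 11.0200
θ=11°: circle(B,8.00) ∩ circle(D,10.00): a=3.8766, h=6.9980
θ=11°:   candidates: C₊=(4.9788,7.1206) cross=77.118; C₋=(4.7365,-6.8733) cross=-77.118
θ=11°:   branch - wants cross < 0 → take C=(4.7365,-6.8733) (cross=-77.118)
θ=11°: ex = (C−B)/|BC| = (0.4694,-0.8830); ey = (0.8830,0.4694)
θ=11°: P = B + 0.89·ex + -2.13·ey = (-0.4814,-1.5948)
θ=16°: B = A + 1.00·(cos16°, sin16°) = (0.9613, 0.2756)
θ=16°: |BD| = 11.0422
θ=16°: circle(B,8.00) ∩ circle(D,10.00): a=3.8910, h=6.9900
θ=16°:   candidates: C₊=(5.0255,7.1663) cross=77.185; C₋=(4.6765,-6.8093) cross=-77.185
θ=16°:   branch - wants cross < 0 → take C=(4.6765,-6.8093) (cross=-77.185)
θ=16°: ex = (C−B)/|BC| = (0.4644,-0.8856); ey = (0.8856,0.4644)
θ=16°: P = B + 0.89·ex + -2.13·ey = (-0.5118,-1.5018)
θ=160°: B = A + 1.00·(cos160°, sin160°) = (-0.9397, 0.3420)
θ=160°: |BD| = 12.9442
θ=160°: circle(B,8.00) ∩ circle(D,10.00): a=5.0815, h=6.1788
θ=160°:   candidates: C₊=(4.3033,6.3844) cross=79.980; C₋=(3.9768,-5.9689) cross=-79.980
θ=160°:   branch - wants cross < 0 → take C=(3.9768,-5.9689) (cross=-79.980)
θ=160°: ex = (C−B)/|BC| = (0.6146,-0.7889); ey = (0.7889,0.6146)
θ=160°: P = B + 0.89·ex + -2.13·ey = (-2.0730,-1.6691)
θ=302°: B = A + 1.00·(cos302°, sin302°) = (0.5299, -0.8480)
θ=302°: |BD| = 11.5014
θ=302°: circle(B,8.00) ∩ circle(D,10.00): a=4.1857, h=6.8176
θ=302°:   candidates: C₊=(4.2015,6.2597) cross=78.412; C₋=(5.2069,-7.3385) cross=-78.412
θ=302°:   branch - wants cross < 0 → take C=(5.2069,-7.3385) (cross=-78.412)
θ=302°: ex = (C−B)/|BC| = (0.5846,-0.8113); ey = (0.8113,0.5846)
θ=302°: P = B + 0.89·ex + -2.13·ey = (-0.6779,-2.8154)

θ=11°: -0.48 -1.59
θ=16°: -0.51 -1.50
θ=160°: -2.07 -1.67
θ=302°: -0.68 -2.82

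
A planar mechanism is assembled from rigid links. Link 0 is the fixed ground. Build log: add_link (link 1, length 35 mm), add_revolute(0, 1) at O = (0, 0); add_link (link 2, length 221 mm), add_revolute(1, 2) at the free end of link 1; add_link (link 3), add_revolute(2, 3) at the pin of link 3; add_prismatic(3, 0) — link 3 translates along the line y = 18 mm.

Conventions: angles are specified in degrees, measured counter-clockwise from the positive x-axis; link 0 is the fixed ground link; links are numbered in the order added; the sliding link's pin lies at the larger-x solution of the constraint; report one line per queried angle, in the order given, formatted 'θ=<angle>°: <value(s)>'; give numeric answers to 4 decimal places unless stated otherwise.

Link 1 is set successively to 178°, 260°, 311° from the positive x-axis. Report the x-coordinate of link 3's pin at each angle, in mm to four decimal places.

geometry: r = 35 mm, L = 221 mm, e = 18 mm
θ=178°: crank pin P = (r cos θ, r sin θ) = (-34.978679, 1.221482)
θ=178°: h = r sin θ − e = 1.221482 − 18 = -16.778518
θ=178°: x = r cos θ + √(L² − h²) = -34.978679 + 220.362160 = 185.383481
θ=260°: crank pin P = (r cos θ, r sin θ) = (-6.077686, -34.468271)
θ=260°: h = r sin θ − e = -34.468271 − 18 = -52.468271
θ=260°: x = r cos θ + √(L² − h²) = -6.077686 + 214.681346 = 208.603660
θ=311°: crank pin P = (r cos θ, r sin θ) = (22.962066, -26.414835)
θ=311°: h = r sin θ − e = -26.414835 − 18 = -44.414835
θ=311°: x = r cos θ + √(L² − h²) = 22.962066 + 216.490929 = 239.452995

θ=178°: 185.3835
θ=260°: 208.6037
θ=311°: 239.4530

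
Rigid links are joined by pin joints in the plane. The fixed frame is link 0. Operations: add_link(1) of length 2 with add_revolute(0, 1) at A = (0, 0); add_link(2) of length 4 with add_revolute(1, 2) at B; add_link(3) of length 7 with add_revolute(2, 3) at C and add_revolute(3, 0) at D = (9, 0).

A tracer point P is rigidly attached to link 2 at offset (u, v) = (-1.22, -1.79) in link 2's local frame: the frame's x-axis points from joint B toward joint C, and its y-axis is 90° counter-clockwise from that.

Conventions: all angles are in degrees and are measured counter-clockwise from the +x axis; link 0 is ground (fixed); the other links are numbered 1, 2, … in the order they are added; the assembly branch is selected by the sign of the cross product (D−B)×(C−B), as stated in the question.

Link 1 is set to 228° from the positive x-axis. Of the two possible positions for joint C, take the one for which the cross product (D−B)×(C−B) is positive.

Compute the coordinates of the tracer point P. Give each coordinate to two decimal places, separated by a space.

A=(0,0), D=(9.00,0)
B = A + 2.00·(cos228°, sin228°) = (-1.3383, -1.4863)
|BD| = 10.4446
circle(B,4.00) ∩ circle(D,7.00): a=3.6425, h=1.6529
  candidates: C₊=(2.0320,0.6681) cross=17.264; C₋=(2.5024,-2.6041) cross=-17.264
  branch + wants cross > 0 → take C=(2.0320,0.6681) (cross=17.264)
ex = (C−B)/|BC| = (0.8426,0.5386); ey = (-0.5386,0.8426)
P = B + -1.22·ex + -1.79·ey = (-1.4021,-3.6516)

-1.40 -3.65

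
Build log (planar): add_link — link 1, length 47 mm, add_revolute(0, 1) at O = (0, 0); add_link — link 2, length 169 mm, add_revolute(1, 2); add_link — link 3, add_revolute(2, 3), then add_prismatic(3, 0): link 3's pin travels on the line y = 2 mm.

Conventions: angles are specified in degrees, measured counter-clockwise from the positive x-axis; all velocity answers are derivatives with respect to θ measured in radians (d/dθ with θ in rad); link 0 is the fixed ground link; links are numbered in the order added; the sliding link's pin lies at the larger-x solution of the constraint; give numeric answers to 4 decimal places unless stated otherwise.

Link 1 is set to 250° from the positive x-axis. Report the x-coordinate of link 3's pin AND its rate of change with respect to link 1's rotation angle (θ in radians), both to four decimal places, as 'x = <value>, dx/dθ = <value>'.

geometry: r = 47 mm, L = 169 mm, e = 2 mm
crank pin P = (r cos θ, r sin θ) = (-16.074947, -44.165553)
h = r sin θ − e = -44.165553 − 2 = -46.165553
x = r cos θ + √(L² − h²) = -16.074947 + 162.572266 = 146.497319
dx/dθ = −r sin θ − h·r cos θ/√(L² − h²) (θ in radians; h = -46.165553) = 39.600760

x = 146.4973, dx/dθ = 39.6008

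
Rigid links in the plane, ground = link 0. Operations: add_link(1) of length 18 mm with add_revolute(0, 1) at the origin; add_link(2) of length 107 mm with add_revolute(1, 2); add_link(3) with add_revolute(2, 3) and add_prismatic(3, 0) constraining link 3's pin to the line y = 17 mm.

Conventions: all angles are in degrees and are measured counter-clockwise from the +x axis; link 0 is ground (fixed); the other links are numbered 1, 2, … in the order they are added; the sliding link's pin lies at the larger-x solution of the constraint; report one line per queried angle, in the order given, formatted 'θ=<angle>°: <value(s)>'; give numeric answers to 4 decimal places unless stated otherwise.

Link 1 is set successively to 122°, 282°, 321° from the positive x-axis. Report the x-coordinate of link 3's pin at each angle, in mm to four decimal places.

geometry: r = 18 mm, L = 107 mm, e = 17 mm
θ=122°: crank pin P = (r cos θ, r sin θ) = (-9.538547, 15.264866)
θ=122°: h = r sin θ − e = 15.264866 − 17 = -1.735134
θ=122°: x = r cos θ + √(L² − h²) = -9.538547 + 106.985930 = 97.447384
θ=282°: crank pin P = (r cos θ, r sin θ) = (3.742410, -17.606657)
θ=282°: h = r sin θ − e = -17.606657 − 17 = -34.606657
θ=282°: x = r cos θ + √(L² − h²) = 3.742410 + 101.249095 = 104.991506
θ=321°: crank pin P = (r cos θ, r sin θ) = (13.988627, -11.327767)
θ=321°: h = r sin θ − e = -11.327767 − 17 = -28.327767
θ=321°: x = r cos θ + √(L² − h²) = 13.988627 + 103.182061 = 117.170688

θ=122°: 97.4474
θ=282°: 104.9915
θ=321°: 117.1707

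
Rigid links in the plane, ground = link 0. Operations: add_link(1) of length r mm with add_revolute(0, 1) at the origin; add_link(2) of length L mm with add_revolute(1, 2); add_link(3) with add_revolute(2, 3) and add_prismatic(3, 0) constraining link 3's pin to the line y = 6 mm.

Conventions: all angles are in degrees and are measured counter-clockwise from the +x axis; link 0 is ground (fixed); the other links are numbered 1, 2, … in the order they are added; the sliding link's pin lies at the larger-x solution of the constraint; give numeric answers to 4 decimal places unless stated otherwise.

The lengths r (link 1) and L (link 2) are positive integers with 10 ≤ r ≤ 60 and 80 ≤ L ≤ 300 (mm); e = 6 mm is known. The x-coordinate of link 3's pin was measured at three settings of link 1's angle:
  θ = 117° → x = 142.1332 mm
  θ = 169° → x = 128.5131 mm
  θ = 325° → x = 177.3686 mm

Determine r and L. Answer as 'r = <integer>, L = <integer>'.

constraint per measurement: (x − r cos θ)² + (r sin θ − e)² = L²
subtracting the θ₁ and θ₂ equations cancels the r² and L² terms:
r = (x₁² − x₂²) / (2[(x₁cos θ₁ + e sin θ₁) − (x₂cos θ₂ + e sin θ₂)]) = 27.9998 → r = 28
L² = (x₁ − r cos θ₁)² + (r sin θ₁ − e)² = 24335.9872 → L = 156.0000 → L = 156
check at θ₃=325°: x = 177.3686 (printed 177.3686) ✓

r = 28, L = 156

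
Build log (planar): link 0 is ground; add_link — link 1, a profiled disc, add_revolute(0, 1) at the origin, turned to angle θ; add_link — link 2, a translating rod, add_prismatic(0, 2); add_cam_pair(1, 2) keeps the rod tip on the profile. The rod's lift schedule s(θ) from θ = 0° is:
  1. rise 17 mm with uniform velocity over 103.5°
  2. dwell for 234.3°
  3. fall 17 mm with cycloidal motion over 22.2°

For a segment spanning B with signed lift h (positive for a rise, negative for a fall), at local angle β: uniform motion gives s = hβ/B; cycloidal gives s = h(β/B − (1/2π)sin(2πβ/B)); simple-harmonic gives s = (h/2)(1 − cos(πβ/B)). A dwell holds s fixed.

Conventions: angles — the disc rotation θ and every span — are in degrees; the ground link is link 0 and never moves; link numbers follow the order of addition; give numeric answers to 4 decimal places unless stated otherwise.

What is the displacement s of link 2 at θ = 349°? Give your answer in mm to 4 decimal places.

seg 1 [0°–103.5°] uniform, h=17: full span → s += 17 → s = 17.0000
seg 2 [103.5°–337.8°] dwell: s stays 17.0000
seg 3 [337.8°–360°] cycloidal, h=-17: θ=349° here. β=11.2, B=22.2. -17·(0.5045 − sin(2π·0.5045)/(2π)) = -8.6531 → s = 8.3469

8.3469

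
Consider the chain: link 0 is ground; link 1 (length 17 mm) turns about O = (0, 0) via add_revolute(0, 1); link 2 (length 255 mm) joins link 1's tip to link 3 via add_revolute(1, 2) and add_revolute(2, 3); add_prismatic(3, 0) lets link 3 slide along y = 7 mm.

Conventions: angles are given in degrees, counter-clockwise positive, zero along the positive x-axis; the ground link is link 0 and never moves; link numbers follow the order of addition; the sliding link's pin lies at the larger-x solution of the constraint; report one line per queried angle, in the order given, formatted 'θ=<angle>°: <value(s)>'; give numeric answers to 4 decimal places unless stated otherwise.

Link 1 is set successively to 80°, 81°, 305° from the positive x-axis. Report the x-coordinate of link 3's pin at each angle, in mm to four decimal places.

geometry: r = 17 mm, L = 255 mm, e = 7 mm
θ=80°: crank pin P = (r cos θ, r sin θ) = (2.952019, 16.741732)
θ=80°: h = r sin θ − e = 16.741732 − 7 = 9.741732
θ=80°: x = r cos θ + √(L² − h²) = 2.952019 + 254.813851 = 257.765870
θ=81°: crank pin P = (r cos θ, r sin θ) = (2.659386, 16.790702)
θ=81°: h = r sin θ − e = 16.790702 − 7 = 9.790702
θ=81°: x = r cos θ + √(L² − h²) = 2.659386 + 254.811974 = 257.471360
θ=305°: crank pin P = (r cos θ, r sin θ) = (9.750799, -13.925585)
θ=305°: h = r sin θ − e = -13.925585 − 7 = -20.925585
θ=305°: x = r cos θ + √(L² − h²) = 9.750799 + 254.139961 = 263.890761

θ=80°: 257.7659
θ=81°: 257.4714
θ=305°: 263.8908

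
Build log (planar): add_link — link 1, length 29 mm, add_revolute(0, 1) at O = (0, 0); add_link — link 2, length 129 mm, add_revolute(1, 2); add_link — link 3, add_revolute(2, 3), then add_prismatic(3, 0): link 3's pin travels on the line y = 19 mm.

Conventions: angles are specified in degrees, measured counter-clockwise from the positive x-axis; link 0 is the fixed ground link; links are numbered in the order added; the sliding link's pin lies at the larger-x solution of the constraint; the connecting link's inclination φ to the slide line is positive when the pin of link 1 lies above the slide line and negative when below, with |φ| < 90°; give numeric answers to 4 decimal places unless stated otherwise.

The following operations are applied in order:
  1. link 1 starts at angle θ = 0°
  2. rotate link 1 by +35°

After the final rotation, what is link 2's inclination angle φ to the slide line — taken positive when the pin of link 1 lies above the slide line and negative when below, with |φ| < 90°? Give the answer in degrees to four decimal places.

geometry: r = 29 mm, L = 129 mm, e = 19 mm; θ starts at 0°
rotate link 1 by +35°: θ ← 0° +35° = 35°
h = r sin θ − e = 16.633717 − 19 = -2.366283
sin φ = h / L = -2.366283 / 129 = -0.01834328
φ = arcsin(-0.01834328) = -1.051052°

-1.0511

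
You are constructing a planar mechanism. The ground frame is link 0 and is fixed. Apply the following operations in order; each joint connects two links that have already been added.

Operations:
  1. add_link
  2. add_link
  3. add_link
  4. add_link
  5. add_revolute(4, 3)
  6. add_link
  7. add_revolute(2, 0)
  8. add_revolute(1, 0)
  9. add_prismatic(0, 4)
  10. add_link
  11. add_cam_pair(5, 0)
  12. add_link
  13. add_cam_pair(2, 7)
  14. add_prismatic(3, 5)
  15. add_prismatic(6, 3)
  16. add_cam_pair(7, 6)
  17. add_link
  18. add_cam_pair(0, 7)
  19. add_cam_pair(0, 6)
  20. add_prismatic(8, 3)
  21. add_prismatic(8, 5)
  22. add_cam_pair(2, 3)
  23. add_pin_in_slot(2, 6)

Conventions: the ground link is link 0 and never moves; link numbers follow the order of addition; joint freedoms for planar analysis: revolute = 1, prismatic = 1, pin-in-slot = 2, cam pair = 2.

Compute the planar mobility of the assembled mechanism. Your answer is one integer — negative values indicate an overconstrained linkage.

ground; <1,0,0>
#1 <2,0,0>
#2 <3,0,0>
#3 <4,0,0>
#4 <5,0,0>
R:4↔3 J1 <5,1,0>
#5 <6,1,0>
R:2↔0 J1 <6,2,0>
R:1↔0 J1 <6,3,0>
P:0↔4 J1 <6,4,0>
#6 <7,4,0>
C:5↔0 J2 <7,4,1>
#7 <8,4,1>
C:2↔7 J2 <8,4,2>
P:3↔5 J1 <8,5,2>
P:6↔3 J1 <8,6,2>
C:7↔6 J2 <8,6,3>
#8 <9,6,3>
C:0↔7 J2 <9,6,4>
C:0↔6 J2 <9,6,5>
P:8↔3 J1 <9,7,5>
P:8↔5 J1 <9,8,5>
C:2↔3 J2 <9,8,6>
PS:2↔6 J2 <9,8,7>
3×8 − 2×8 − 1×7 = 1

M = 1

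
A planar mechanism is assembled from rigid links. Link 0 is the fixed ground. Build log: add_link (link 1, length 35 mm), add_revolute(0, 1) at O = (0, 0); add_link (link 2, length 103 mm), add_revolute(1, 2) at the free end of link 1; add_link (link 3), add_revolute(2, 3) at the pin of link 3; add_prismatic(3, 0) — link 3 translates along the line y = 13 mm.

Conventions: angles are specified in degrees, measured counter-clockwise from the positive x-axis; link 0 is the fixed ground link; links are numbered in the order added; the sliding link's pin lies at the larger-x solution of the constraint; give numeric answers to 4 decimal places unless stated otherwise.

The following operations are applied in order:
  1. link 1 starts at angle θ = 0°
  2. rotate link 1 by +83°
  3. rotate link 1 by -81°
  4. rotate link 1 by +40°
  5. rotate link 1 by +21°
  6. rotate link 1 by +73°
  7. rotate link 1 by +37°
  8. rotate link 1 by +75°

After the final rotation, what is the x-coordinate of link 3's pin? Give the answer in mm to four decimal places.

geometry: r = 35 mm, L = 103 mm, e = 13 mm; θ starts at 0°
rotate link 1 by +83°: θ ← 0° +83° = 83°
rotate link 1 by -81°: θ ← 83° -81° = 2°
rotate link 1 by +40°: θ ← 2° +40° = 42°
rotate link 1 by +21°: θ ← 42° +21° = 63°
rotate link 1 by +73°: θ ← 63° +73° = 136°
rotate link 1 by +37°: θ ← 136° +37° = 173°
rotate link 1 by +75°: θ ← 173° +75° = 248°
crank pin P = (r cos θ, r sin θ) = (-13.111231, -32.451435)
h = r sin θ − e = -32.451435 − 13 = -45.451435
x = r cos θ + √(L² − h²) = -13.111231 + 92.429254 = 79.318024

79.3180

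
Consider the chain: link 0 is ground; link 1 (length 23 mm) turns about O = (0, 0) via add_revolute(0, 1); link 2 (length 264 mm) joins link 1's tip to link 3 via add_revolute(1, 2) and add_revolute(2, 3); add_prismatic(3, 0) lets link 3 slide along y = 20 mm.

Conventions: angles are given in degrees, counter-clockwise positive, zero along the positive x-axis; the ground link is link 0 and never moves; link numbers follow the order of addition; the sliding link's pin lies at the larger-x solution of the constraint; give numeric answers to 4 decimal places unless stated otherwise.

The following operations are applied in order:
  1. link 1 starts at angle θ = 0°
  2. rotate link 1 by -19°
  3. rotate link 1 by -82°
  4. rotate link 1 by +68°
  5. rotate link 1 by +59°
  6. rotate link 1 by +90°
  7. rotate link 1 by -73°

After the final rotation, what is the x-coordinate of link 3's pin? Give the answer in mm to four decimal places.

geometry: r = 23 mm, L = 264 mm, e = 20 mm; θ starts at 0°
rotate link 1 by -19°: θ ← 0° -19° = -19°
rotate link 1 by -82°: θ ← -19° -82° = -101°
rotate link 1 by +68°: θ ← -101° +68° = -33°
rotate link 1 by +59°: θ ← -33° +59° = 26°
rotate link 1 by +90°: θ ← 26° +90° = 116°
rotate link 1 by -73°: θ ← 116° -73° = 43°
crank pin P = (r cos θ, r sin θ) = (16.821135, 15.685962)
h = r sin θ − e = 15.685962 − 20 = -4.314038
x = r cos θ + √(L² − h²) = 16.821135 + 263.964750 = 280.785885

280.7859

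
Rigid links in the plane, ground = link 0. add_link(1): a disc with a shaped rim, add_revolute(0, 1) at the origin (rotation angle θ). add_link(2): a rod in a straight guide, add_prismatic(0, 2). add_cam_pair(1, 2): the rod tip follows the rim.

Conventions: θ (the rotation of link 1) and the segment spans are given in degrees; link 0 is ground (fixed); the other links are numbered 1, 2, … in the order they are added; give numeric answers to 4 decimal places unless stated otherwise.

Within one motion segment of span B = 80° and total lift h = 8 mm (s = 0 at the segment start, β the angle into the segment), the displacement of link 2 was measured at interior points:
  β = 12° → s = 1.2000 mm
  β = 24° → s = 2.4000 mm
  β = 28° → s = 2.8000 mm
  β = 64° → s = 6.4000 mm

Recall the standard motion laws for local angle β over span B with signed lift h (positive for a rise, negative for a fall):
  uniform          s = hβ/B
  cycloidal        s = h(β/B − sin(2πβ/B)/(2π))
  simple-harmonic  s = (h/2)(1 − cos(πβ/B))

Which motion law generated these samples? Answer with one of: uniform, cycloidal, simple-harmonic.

candidates at β/B = r: uniform s = h·r (linear in β); cycloidal s = h·(r − sin(2πr)/(2π)); simple-harmonic s = (h/2)(1 − cos(πr))
β=12°: printed 1.2000 | uniform 1.2000, cycloidal 0.1699, simple-harmonic 0.4360
β=24°: printed 2.4000 | uniform 2.4000, cycloidal 1.1891, simple-harmonic 1.6489
β=28°: printed 2.8000 | uniform 2.8000, cycloidal 1.7699, simple-harmonic 2.1840
β=64°: printed 6.4000 | uniform 6.4000, cycloidal 7.6109, simple-harmonic 7.2361
only one law matches every sample → uniform

uniform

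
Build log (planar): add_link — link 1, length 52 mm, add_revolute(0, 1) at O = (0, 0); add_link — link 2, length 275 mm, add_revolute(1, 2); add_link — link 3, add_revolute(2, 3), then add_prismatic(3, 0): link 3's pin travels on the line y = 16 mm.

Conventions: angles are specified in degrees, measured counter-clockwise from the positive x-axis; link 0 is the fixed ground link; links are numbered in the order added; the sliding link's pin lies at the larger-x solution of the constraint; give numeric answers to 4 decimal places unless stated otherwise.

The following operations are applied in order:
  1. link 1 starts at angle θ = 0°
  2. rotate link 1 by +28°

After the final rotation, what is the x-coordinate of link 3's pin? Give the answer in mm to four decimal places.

geometry: r = 52 mm, L = 275 mm, e = 16 mm; θ starts at 0°
rotate link 1 by +28°: θ ← 0° +28° = 28°
crank pin P = (r cos θ, r sin θ) = (45.913275, 24.412521)
h = r sin θ − e = 24.412521 − 16 = 8.412521
x = r cos θ + √(L² − h²) = 45.913275 + 274.871296 = 320.784571

320.7846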